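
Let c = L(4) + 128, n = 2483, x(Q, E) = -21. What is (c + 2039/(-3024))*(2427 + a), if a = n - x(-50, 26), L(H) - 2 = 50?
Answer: 2673987611/3024 ≈ 8.8426e+5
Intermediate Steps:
L(H) = 52 (L(H) = 2 + 50 = 52)
c = 180 (c = 52 + 128 = 180)
a = 2504 (a = 2483 - 1*(-21) = 2483 + 21 = 2504)
(c + 2039/(-3024))*(2427 + a) = (180 + 2039/(-3024))*(2427 + 2504) = (180 + 2039*(-1/3024))*4931 = (180 - 2039/3024)*4931 = (542281/3024)*4931 = 2673987611/3024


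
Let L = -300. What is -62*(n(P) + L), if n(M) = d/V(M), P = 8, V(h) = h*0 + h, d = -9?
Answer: 74679/4 ≈ 18670.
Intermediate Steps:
V(h) = h (V(h) = 0 + h = h)
n(M) = -9/M
-62*(n(P) + L) = -62*(-9/8 - 300) = -62*(-2409/8) = 74679/4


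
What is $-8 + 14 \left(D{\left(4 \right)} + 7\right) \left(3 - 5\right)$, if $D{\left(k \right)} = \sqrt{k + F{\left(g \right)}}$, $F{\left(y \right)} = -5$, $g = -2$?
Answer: $-204 - 28 i \approx -204.0 - 28.0 i$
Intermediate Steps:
$D{\left(k \right)} = \sqrt{-5 + k}$ ($D{\left(k \right)} = \sqrt{k - 5} = \sqrt{-5 + k}$)
$-8 + 14 \left(D{\left(4 \right)} + 7\right) \left(3 - 5\right) = -8 + 14 \left(\sqrt{-5 + 4} + 7\right) \left(3 - 5\right) = -8 + 14 \left(\sqrt{-1} + 7\right) \left(-2\right) = -8 + 14 \left(i + 7\right) \left(-2\right) = -8 + 14 \left(7 + i\right) \left(-2\right) = -8 + 14 \left(-14 - 2 i\right) = -8 - \left(196 + 28 i\right) = -204 - 28 i$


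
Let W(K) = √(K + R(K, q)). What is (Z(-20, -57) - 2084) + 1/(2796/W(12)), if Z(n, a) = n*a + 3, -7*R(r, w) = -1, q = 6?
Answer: -941 + √595/19572 ≈ -941.00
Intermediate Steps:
R(r, w) = ⅐ (R(r, w) = -⅐*(-1) = ⅐)
Z(n, a) = 3 + a*n (Z(n, a) = a*n + 3 = 3 + a*n)
W(K) = √(⅐ + K) (W(K) = √(K + ⅐) = √(⅐ + K))
(Z(-20, -57) - 2084) + 1/(2796/W(12)) = ((3 - 57*(-20)) - 2084) + 1/(2796/((√(7 + 49*12)/7))) = ((3 + 1140) - 2084) + 1/(2796/((√(7 + 588)/7))) = (1143 - 2084) + 1/(2796/((√595/7))) = -941 + 1/(2796*(√595/85)) = -941 + 1/(2796*√595/85) = -941 + √595/19572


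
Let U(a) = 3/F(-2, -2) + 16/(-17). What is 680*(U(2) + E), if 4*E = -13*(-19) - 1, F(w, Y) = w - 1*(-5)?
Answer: 41860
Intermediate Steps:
F(w, Y) = 5 + w (F(w, Y) = w + 5 = 5 + w)
U(a) = 1/17 (U(a) = 3/(5 - 2) + 16/(-17) = 3/3 + 16*(-1/17) = 3*(⅓) - 16/17 = 1 - 16/17 = 1/17)
E = 123/2 (E = (-13*(-19) - 1)/4 = (247 - 1)/4 = (¼)*246 = 123/2 ≈ 61.500)
680*(U(2) + E) = 680*(1/17 + 123/2) = 680*(2093/34) = 41860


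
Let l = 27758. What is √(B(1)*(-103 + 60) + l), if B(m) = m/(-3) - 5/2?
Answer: √1003674/6 ≈ 166.97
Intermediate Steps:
B(m) = -5/2 - m/3 (B(m) = m*(-⅓) - 5*½ = -m/3 - 5/2 = -5/2 - m/3)
√(B(1)*(-103 + 60) + l) = √((-5/2 - ⅓*1)*(-103 + 60) + 27758) = √((-5/2 - ⅓)*(-43) + 27758) = √(-17/6*(-43) + 27758) = √(731/6 + 27758) = √(167279/6) = √1003674/6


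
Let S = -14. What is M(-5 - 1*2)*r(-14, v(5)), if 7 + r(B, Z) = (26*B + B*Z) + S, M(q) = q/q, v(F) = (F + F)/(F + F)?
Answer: -399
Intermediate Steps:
v(F) = 1 (v(F) = (2*F)/((2*F)) = (2*F)*(1/(2*F)) = 1)
M(q) = 1
r(B, Z) = -21 + 26*B + B*Z (r(B, Z) = -7 + ((26*B + B*Z) - 14) = -7 + (-14 + 26*B + B*Z) = -21 + 26*B + B*Z)
M(-5 - 1*2)*r(-14, v(5)) = 1*(-21 + 26*(-14) - 14*1) = 1*(-21 - 364 - 14) = 1*(-399) = -399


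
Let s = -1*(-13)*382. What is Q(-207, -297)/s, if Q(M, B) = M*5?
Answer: -1035/4966 ≈ -0.20842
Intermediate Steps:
Q(M, B) = 5*M
s = 4966 (s = 13*382 = 4966)
Q(-207, -297)/s = (5*(-207))/4966 = -1035*1/4966 = -1035/4966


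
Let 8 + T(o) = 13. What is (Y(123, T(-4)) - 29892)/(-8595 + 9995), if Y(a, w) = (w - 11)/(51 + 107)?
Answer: -337353/15800 ≈ -21.351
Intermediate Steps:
T(o) = 5 (T(o) = -8 + 13 = 5)
Y(a, w) = -11/158 + w/158 (Y(a, w) = (-11 + w)/158 = (-11 + w)*(1/158) = -11/158 + w/158)
(Y(123, T(-4)) - 29892)/(-8595 + 9995) = ((-11/158 + (1/158)*5) - 29892)/(-8595 + 9995) = ((-11/158 + 5/158) - 29892)/1400 = (-3/79 - 29892)*(1/1400) = -2361471/79*1/1400 = -337353/15800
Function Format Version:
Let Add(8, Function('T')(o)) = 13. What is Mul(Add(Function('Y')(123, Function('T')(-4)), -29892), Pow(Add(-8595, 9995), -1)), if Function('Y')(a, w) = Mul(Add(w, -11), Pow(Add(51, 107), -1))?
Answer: Rational(-337353, 15800) ≈ -21.351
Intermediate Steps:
Function('T')(o) = 5 (Function('T')(o) = Add(-8, 13) = 5)
Function('Y')(a, w) = Add(Rational(-11, 158), Mul(Rational(1, 158), w)) (Function('Y')(a, w) = Mul(Add(-11, w), Pow(158, -1)) = Mul(Add(-11, w), Rational(1, 158)) = Add(Rational(-11, 158), Mul(Rational(1, 158), w)))
Mul(Add(Function('Y')(123, Function('T')(-4)), -29892), Pow(Add(-8595, 9995), -1)) = Mul(Add(Add(Rational(-11, 158), Mul(Rational(1, 158), 5)), -29892), Pow(Add(-8595, 9995), -1)) = Mul(Add(Add(Rational(-11, 158), Rational(5, 158)), -29892), Pow(1400, -1)) = Mul(Add(Rational(-3, 79), -29892), Rational(1, 1400)) = Mul(Rational(-2361471, 79), Rational(1, 1400)) = Rational(-337353, 15800)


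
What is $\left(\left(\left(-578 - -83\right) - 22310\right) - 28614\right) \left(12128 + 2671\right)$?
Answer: $-760949781$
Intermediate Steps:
$\left(\left(\left(-578 - -83\right) - 22310\right) - 28614\right) \left(12128 + 2671\right) = \left(\left(\left(-578 + 83\right) - 22310\right) - 28614\right) 14799 = \left(\left(-495 - 22310\right) - 28614\right) 14799 = \left(-22805 - 28614\right) 14799 = \left(-51419\right) 14799 = -760949781$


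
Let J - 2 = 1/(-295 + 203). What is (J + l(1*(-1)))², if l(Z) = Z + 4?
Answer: 210681/8464 ≈ 24.891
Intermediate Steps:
l(Z) = 4 + Z
J = 183/92 (J = 2 + 1/(-295 + 203) = 2 + 1/(-92) = 2 - 1/92 = 183/92 ≈ 1.9891)
(J + l(1*(-1)))² = (183/92 + (4 + 1*(-1)))² = (183/92 + (4 - 1))² = (183/92 + 3)² = (459/92)² = 210681/8464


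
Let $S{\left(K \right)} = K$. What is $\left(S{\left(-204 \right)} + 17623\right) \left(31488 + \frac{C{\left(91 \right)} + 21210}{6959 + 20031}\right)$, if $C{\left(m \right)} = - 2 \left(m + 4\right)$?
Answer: $\frac{1480409699666}{2699} \approx 5.485 \cdot 10^{8}$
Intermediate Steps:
$C{\left(m \right)} = -8 - 2 m$ ($C{\left(m \right)} = - 2 \left(4 + m\right) = -8 - 2 m$)
$\left(S{\left(-204 \right)} + 17623\right) \left(31488 + \frac{C{\left(91 \right)} + 21210}{6959 + 20031}\right) = \left(-204 + 17623\right) \left(31488 + \frac{\left(-8 - 182\right) + 21210}{6959 + 20031}\right) = 17419 \left(31488 + \frac{\left(-8 - 182\right) + 21210}{26990}\right) = 17419 \left(31488 + \left(-190 + 21210\right) \frac{1}{26990}\right) = 17419 \left(31488 + 21020 \cdot \frac{1}{26990}\right) = 17419 \left(31488 + \frac{2102}{2699}\right) = 17419 \cdot \frac{84988214}{2699} = \frac{1480409699666}{2699}$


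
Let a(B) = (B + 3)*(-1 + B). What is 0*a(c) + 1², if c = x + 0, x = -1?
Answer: 1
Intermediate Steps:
c = -1 (c = -1 + 0 = -1)
a(B) = (-1 + B)*(3 + B) (a(B) = (3 + B)*(-1 + B) = (-1 + B)*(3 + B))
0*a(c) + 1² = 0*(-3 + (-1)² + 2*(-1)) + 1² = 0*(-3 + 1 - 2) + 1 = 0*(-4) + 1 = 0 + 1 = 1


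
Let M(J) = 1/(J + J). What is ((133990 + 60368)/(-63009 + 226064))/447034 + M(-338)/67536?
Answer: 628599593387/237699720632162880 ≈ 2.6445e-6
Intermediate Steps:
M(J) = 1/(2*J)
((133990 + 60368)/(-63009 + 226064))/447034 + M(-338)/67536 = ((133990 + 60368)/(-63009 + 226064))/447034 + ((1/2)/(-338))/67536 = (194358/163055)*(1/447034) + ((1/2)*(-1/338))*(1/67536) = (194358*(1/163055))*(1/447034) - 1/676*1/67536 = (194358/163055)*(1/447034) - 1/45654336 = 97179/36445564435 - 1/45654336 = 628599593387/237699720632162880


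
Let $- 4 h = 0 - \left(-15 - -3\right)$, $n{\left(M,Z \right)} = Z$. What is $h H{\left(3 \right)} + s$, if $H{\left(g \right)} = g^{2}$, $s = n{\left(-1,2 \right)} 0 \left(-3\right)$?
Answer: $-27$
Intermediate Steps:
$h = -3$ ($h = - \frac{0 - \left(-15 - -3\right)}{4} = - \frac{0 - \left(-15 + 3\right)}{4} = - \frac{0 - -12}{4} = - \frac{0 + 12}{4} = \left(- \frac{1}{4}\right) 12 = -3$)
$s = 0$ ($s = 2 \cdot 0 \left(-3\right) = 0 \left(-3\right) = 0$)
$h H{\left(3 \right)} + s = - 3 \cdot 3^{2} + 0 = \left(-3\right) 9 + 0 = -27 + 0 = -27$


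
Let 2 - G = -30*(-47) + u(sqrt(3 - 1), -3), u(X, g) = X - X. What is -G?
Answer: 1408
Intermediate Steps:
u(X, g) = 0
G = -1408 (G = 2 - (-30*(-47) + 0) = 2 - (1410 + 0) = 2 - 1*1410 = 2 - 1410 = -1408)
-G = -1*(-1408) = 1408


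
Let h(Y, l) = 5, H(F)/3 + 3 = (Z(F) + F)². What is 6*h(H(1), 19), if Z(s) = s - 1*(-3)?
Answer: 30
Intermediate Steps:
Z(s) = 3 + s (Z(s) = s + 3 = 3 + s)
H(F) = -9 + 3*(3 + 2*F)² (H(F) = -9 + 3*((3 + F) + F)² = -9 + 3*(3 + 2*F)²)
6*h(H(1), 19) = 6*5 = 30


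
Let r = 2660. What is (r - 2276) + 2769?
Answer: 3153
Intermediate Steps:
(r - 2276) + 2769 = (2660 - 2276) + 2769 = 384 + 2769 = 3153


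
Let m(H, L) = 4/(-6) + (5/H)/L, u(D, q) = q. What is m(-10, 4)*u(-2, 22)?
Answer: -209/12 ≈ -17.417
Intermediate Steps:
m(H, L) = -2/3 + 5/(H*L) (m(H, L) = 4*(-1/6) + 5/(H*L) = -2/3 + 5/(H*L))
m(-10, 4)*u(-2, 22) = (-2/3 + 5/(-10*4))*22 = (-2/3 + 5*(-1/10)*(1/4))*22 = (-2/3 - 1/8)*22 = -19/24*22 = -209/12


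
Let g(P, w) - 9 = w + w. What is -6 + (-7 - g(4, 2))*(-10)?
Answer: 194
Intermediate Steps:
g(P, w) = 9 + 2*w (g(P, w) = 9 + (w + w) = 9 + 2*w)
-6 + (-7 - g(4, 2))*(-10) = -6 + (-7 - (9 + 2*2))*(-10) = -6 + (-7 - (9 + 4))*(-10) = -6 + (-7 - 1*13)*(-10) = -6 + (-7 - 13)*(-10) = -6 - 20*(-10) = -6 + 200 = 194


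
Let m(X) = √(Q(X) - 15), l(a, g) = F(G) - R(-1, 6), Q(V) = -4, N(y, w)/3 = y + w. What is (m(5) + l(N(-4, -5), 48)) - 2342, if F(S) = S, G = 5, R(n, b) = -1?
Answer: -2336 + I*√19 ≈ -2336.0 + 4.3589*I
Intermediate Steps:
N(y, w) = 3*w + 3*y (N(y, w) = 3*(y + w) = 3*(w + y) = 3*w + 3*y)
l(a, g) = 6 (l(a, g) = 5 - 1*(-1) = 5 + 1 = 6)
m(X) = I*√19 (m(X) = √(-4 - 15) = √(-19) = I*√19)
(m(5) + l(N(-4, -5), 48)) - 2342 = (I*√19 + 6) - 2342 = (6 + I*√19) - 2342 = -2336 + I*√19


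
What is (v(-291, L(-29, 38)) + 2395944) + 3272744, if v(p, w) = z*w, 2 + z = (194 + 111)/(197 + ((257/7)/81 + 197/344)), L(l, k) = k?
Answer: 218949921922876/38624563 ≈ 5.6687e+6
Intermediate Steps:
z = -17759486/38624563 (z = -2 + (194 + 111)/(197 + ((257/7)/81 + 197/344)) = -2 + 305/(197 + ((257*(1/7))*(1/81) + 197*(1/344))) = -2 + 305/(197 + ((257/7)*(1/81) + 197/344)) = -2 + 305/(197 + (257/567 + 197/344)) = -2 + 305/(197 + 200107/195048) = -2 + 305/(38624563/195048) = -2 + 305*(195048/38624563) = -2 + 59489640/38624563 = -17759486/38624563 ≈ -0.45980)
v(p, w) = -17759486*w/38624563
(v(-291, L(-29, 38)) + 2395944) + 3272744 = (-17759486/38624563*38 + 2395944) + 3272744 = (-674860468/38624563 + 2395944) + 3272744 = 92541615112004/38624563 + 3272744 = 218949921922876/38624563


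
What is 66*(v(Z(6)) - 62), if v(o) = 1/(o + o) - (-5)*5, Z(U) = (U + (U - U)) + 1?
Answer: -17061/7 ≈ -2437.3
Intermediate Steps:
Z(U) = 1 + U (Z(U) = (U + 0) + 1 = U + 1 = 1 + U)
v(o) = 25 + 1/(2*o) (v(o) = 1/(2*o) - 1*(-25) = 1/(2*o) + 25 = 25 + 1/(2*o))
66*(v(Z(6)) - 62) = 66*((25 + 1/(2*(1 + 6))) - 62) = 66*((25 + (1/2)/7) - 62) = 66*((25 + (1/2)*(1/7)) - 62) = 66*((25 + 1/14) - 62) = 66*(351/14 - 62) = 66*(-517/14) = -17061/7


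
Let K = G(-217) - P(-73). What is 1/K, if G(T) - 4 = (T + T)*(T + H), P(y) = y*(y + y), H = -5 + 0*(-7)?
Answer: 1/85694 ≈ 1.1669e-5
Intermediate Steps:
H = -5 (H = -5 + 0 = -5)
P(y) = 2*y² (P(y) = y*(2*y) = 2*y²)
G(T) = 4 + 2*T*(-5 + T) (G(T) = 4 + (T + T)*(T - 5) = 4 + (2*T)*(-5 + T) = 4 + 2*T*(-5 + T))
K = 85694 (K = (4 - 10*(-217) + 2*(-217)²) - 2*(-73)² = (4 + 2170 + 2*47089) - 2*5329 = (4 + 2170 + 94178) - 1*10658 = 96352 - 10658 = 85694)
1/K = 1/85694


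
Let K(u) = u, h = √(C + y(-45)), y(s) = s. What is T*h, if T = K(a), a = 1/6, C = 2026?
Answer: √1981/6 ≈ 7.4181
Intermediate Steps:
a = ⅙ ≈ 0.16667
h = √1981 (h = √(2026 - 45) = √1981 ≈ 44.508)
T = ⅙ ≈ 0.16667
T*h = √1981/6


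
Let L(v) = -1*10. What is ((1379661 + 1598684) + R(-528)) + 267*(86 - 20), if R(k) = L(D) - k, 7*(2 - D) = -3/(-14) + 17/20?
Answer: 2996485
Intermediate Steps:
D = 1811/980 (D = 2 - (-3/(-14) + 17/20)/7 = 2 - (-3*(-1/14) + 17*(1/20))/7 = 2 - (3/14 + 17/20)/7 = 2 - ⅐*149/140 = 2 - 149/980 = 1811/980 ≈ 1.8480)
L(v) = -10
R(k) = -10 - k
((1379661 + 1598684) + R(-528)) + 267*(86 - 20) = ((1379661 + 1598684) + (-10 - 1*(-528))) + 267*(86 - 20) = (2978345 + (-10 + 528)) + 267*66 = (2978345 + 518) + 17622 = 2978863 + 17622 = 2996485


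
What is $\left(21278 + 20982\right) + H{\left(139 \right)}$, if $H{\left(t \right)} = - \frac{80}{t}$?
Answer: $\frac{5874060}{139} \approx 42259.0$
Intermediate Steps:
$\left(21278 + 20982\right) + H{\left(139 \right)} = \left(21278 + 20982\right) - \frac{80}{139} = 42260 - \frac{80}{139} = \frac{5874060}{139}$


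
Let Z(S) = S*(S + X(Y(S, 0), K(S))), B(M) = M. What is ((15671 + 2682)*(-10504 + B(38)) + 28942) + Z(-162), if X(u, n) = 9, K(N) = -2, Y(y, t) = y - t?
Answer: -192028770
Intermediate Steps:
Z(S) = S*(9 + S) (Z(S) = S*(S + 9) = S*(9 + S))
((15671 + 2682)*(-10504 + B(38)) + 28942) + Z(-162) = ((15671 + 2682)*(-10504 + 38) + 28942) - 162*(9 - 162) = (18353*(-10466) + 28942) - 162*(-153) = (-192082498 + 28942) + 24786 = -192053556 + 24786 = -192028770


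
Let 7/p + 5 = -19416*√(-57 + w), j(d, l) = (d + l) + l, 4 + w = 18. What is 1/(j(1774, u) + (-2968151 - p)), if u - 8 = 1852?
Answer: (-19416*√43 + 5*I)/(2*(-7406639*I + 28761474156*√43)) ≈ -3.3753e-7 + 6.2613e-18*I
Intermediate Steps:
u = 1860 (u = 8 + 1852 = 1860)
w = 14 (w = -4 + 18 = 14)
j(d, l) = d + 2*l
p = 7/(-5 - 19416*I*√43) (p = 7/(-5 - 19416*√(-57 + 14)) = 7/(-5 - 19416*I*√43) ≈ -2.1591e-9 + 5.498e-5*I)
1/(j(1774, u) + (-2968151 - p)) = 1/((1774 + 2*1860) + (-2968151 - (-35/16210185433 + 135912*I*√43/16210185433))) = 1/((1774 + 3720) + (-2968151 + (35/16210185433 - 135912*I*√43/16210185433))) = 1/(5494 + (-48114278103144348/16210185433 - 135912*I*√43/16210185433)) = 1/(-48025219344375446/16210185433 - 135912*I*√43/16210185433)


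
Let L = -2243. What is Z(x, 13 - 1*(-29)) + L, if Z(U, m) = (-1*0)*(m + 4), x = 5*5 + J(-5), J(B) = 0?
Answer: -2243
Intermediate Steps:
x = 25 (x = 5*5 + 0 = 25 + 0 = 25)
Z(U, m) = 0 (Z(U, m) = 0*(4 + m) = 0)
Z(x, 13 - 1*(-29)) + L = 0 - 2243 = -2243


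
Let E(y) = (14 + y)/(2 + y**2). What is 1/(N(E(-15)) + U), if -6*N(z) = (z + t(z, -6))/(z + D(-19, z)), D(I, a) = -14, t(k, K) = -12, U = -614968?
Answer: -19074/11729902357 ≈ -1.6261e-6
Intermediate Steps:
E(y) = (14 + y)/(2 + y**2)
N(z) = -(-12 + z)/(6*(-14 + z)) (N(z) = -(z - 12)/(6*(z - 14)) = -(-12 + z)/(6*(-14 + z)))
1/(N(E(-15)) + U) = 1/((12 - (14 - 15)/(2 + (-15)**2))/(6*(-14 + (14 - 15)/(2 + (-15)**2))) - 614968) = 1/((12 - (-1)/(2 + 225))/(6*(-14 - 1/(2 + 225))) - 614968) = 1/((12 - (-1)/227)/(6*(-14 - 1/227)) - 614968) = 1/((12 - (-1)/227)/(6*(-14 + (1/227)*(-1))) - 614968) = 1/((12 - 1*(-1/227))/(6*(-14 - 1/227)) - 614968) = 1/((12 + 1/227)/(6*(-3179/227)) - 614968) = 1/((1/6)*(-227/3179)*(2725/227) - 614968) = 1/(-2725/19074 - 614968) = 1/(-11729902357/19074) = -19074/11729902357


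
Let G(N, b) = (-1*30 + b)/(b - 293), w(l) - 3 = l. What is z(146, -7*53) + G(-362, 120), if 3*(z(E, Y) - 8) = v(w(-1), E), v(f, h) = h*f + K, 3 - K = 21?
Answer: 51284/519 ≈ 98.813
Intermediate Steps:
K = -18 (K = 3 - 1*21 = 3 - 21 = -18)
w(l) = 3 + l
G(N, b) = (-30 + b)/(-293 + b)
v(f, h) = -18 + f*h (v(f, h) = h*f - 18 = f*h - 18 = -18 + f*h)
z(E, Y) = 2 + 2*E/3 (z(E, Y) = 8 + (-18 + (3 - 1)*E)/3 = 8 + (-18 + 2*E)/3 = 8 + (-6 + 2*E/3) = 2 + 2*E/3)
z(146, -7*53) + G(-362, 120) = (2 + (⅔)*146) + (-30 + 120)/(-293 + 120) = (2 + 292/3) + 90/(-173) = 298/3 - 1/173*90 = 298/3 - 90/173 = 51284/519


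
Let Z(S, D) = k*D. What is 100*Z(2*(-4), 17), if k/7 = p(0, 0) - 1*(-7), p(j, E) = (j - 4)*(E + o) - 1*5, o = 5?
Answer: -214200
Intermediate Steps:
p(j, E) = -5 + (-4 + j)*(5 + E) (p(j, E) = (j - 4)*(E + 5) - 1*5 = (-4 + j)*(5 + E) - 5 = -5 + (-4 + j)*(5 + E))
k = -126 (k = 7*((-25 - 4*0 + 5*0 + 0*0) - 1*(-7)) = 7*((-25 + 0 + 0 + 0) + 7) = 7*(-25 + 7) = 7*(-18) = -126)
Z(S, D) = -126*D
100*Z(2*(-4), 17) = 100*(-126*17) = 100*(-2142) = -214200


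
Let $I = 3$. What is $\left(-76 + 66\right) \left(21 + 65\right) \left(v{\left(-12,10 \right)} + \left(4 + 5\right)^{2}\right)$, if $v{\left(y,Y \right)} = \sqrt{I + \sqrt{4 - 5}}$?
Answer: $-69660 - 860 \sqrt{3 + i} \approx -71170.0 - 244.97 i$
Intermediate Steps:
$v{\left(y,Y \right)} = \sqrt{3 + i}$ ($v{\left(y,Y \right)} = \sqrt{3 + \sqrt{4 - 5}} = \sqrt{3 + \sqrt{-1}} = \sqrt{3 + i}$)
$\left(-76 + 66\right) \left(21 + 65\right) \left(v{\left(-12,10 \right)} + \left(4 + 5\right)^{2}\right) = \left(-76 + 66\right) \left(21 + 65\right) \left(\sqrt{3 + i} + \left(4 + 5\right)^{2}\right) = \left(-10\right) 86 \left(\sqrt{3 + i} + 9^{2}\right) = - 860 \left(\sqrt{3 + i} + 81\right) = - 860 \left(81 + \sqrt{3 + i}\right) = -69660 - 860 \sqrt{3 + i}$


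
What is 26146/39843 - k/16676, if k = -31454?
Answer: 844616209/332210934 ≈ 2.5424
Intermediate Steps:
26146/39843 - k/16676 = 26146/39843 - 1*(-31454)/16676 = 26146*(1/39843) + 31454*(1/16676) = 26146/39843 + 15727/8338 = 844616209/332210934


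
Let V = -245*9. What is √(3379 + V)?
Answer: √1174 ≈ 34.264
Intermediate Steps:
V = -2205
√(3379 + V) = √(3379 - 2205) = √1174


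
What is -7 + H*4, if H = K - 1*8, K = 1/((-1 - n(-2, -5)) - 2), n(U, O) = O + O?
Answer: -269/7 ≈ -38.429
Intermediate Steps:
n(U, O) = 2*O
K = ⅐ (K = 1/((-1 - 2*(-5)) - 2) = 1/((-1 - 1*(-10)) - 2) = 1/((-1 + 10) - 2) = 1/(9 - 2) = 1/7 = ⅐ ≈ 0.14286)
H = -55/7 (H = ⅐ - 1*8 = ⅐ - 8 = -55/7 ≈ -7.8571)
-7 + H*4 = -7 - 55/7*4 = -7 - 220/7 = -269/7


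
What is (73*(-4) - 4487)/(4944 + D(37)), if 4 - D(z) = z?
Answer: -1593/1637 ≈ -0.97312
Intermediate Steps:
D(z) = 4 - z
(73*(-4) - 4487)/(4944 + D(37)) = (73*(-4) - 4487)/(4944 + (4 - 1*37)) = (-292 - 4487)/(4944 + (4 - 37)) = -4779/(4944 - 33) = -4779/4911 = -4779*1/4911 = -1593/1637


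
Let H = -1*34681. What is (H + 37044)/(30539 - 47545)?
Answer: -2363/17006 ≈ -0.13895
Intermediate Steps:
H = -34681
(H + 37044)/(30539 - 47545) = (-34681 + 37044)/(30539 - 47545) = 2363/(-17006) = 2363*(-1/17006) = -2363/17006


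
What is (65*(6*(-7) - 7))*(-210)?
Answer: 668850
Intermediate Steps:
(65*(6*(-7) - 7))*(-210) = (65*(-42 - 7))*(-210) = (65*(-49))*(-210) = -3185*(-210) = 668850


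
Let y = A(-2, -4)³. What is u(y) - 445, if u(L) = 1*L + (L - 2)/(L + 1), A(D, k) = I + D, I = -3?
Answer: -70553/124 ≈ -568.98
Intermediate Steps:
A(D, k) = -3 + D
y = -125 (y = (-3 - 2)³ = (-5)³ = -125)
u(L) = L + (-2 + L)/(1 + L)
u(y) - 445 = (-2 + (-125)² + 2*(-125))/(1 - 125) - 445 = (-2 + 15625 - 250)/(-124) - 445 = -1/124*15373 - 445 = -15373/124 - 445 = -70553/124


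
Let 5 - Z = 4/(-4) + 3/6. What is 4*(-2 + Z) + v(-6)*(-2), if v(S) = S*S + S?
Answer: -46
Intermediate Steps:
v(S) = S + S² (v(S) = S² + S = S + S²)
Z = 11/2 (Z = 5 - (4/(-4) + 3/6) = 5 - (4*(-¼) + 3*(⅙)) = 5 - (-1 + ½) = 5 - 1*(-½) = 5 + ½ = 11/2 ≈ 5.5000)
4*(-2 + Z) + v(-6)*(-2) = 4*(-2 + 11/2) - 6*(1 - 6)*(-2) = 4*(7/2) - 6*(-5)*(-2) = 14 + 30*(-2) = 14 - 60 = -46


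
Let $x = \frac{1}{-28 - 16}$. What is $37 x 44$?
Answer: $-37$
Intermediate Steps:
$x = - \frac{1}{44}$ ($x = \frac{1}{-44} = - \frac{1}{44} \approx -0.022727$)
$37 x 44 = 37 \left(- \frac{1}{44}\right) 44 = \left(- \frac{37}{44}\right) 44 = -37$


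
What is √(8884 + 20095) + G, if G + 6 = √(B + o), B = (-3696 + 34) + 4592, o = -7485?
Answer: -6 + √28979 + I*√6555 ≈ 164.23 + 80.963*I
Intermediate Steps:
B = 930 (B = -3662 + 4592 = 930)
G = -6 + I*√6555 (G = -6 + √(930 - 7485) = -6 + √(-6555) = -6 + I*√6555 ≈ -6.0 + 80.963*I)
√(8884 + 20095) + G = √(8884 + 20095) + (-6 + I*√6555) = √28979 + (-6 + I*√6555) = -6 + √28979 + I*√6555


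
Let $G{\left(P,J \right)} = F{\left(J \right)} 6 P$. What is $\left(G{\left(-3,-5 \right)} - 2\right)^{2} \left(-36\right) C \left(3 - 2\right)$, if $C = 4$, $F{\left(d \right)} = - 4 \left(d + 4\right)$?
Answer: $-788544$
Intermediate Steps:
$F{\left(d \right)} = -16 - 4 d$ ($F{\left(d \right)} = - 4 \left(4 + d\right) = -16 - 4 d$)
$G{\left(P,J \right)} = P \left(-96 - 24 J\right)$ ($G{\left(P,J \right)} = \left(-16 - 4 J\right) 6 P = \left(-96 - 24 J\right) P = P \left(-96 - 24 J\right)$)
$\left(G{\left(-3,-5 \right)} - 2\right)^{2} \left(-36\right) C \left(3 - 2\right) = \left(\left(-24\right) \left(-3\right) \left(4 - 5\right) - 2\right)^{2} \left(-36\right) 4 \left(3 - 2\right) = \left(\left(-24\right) \left(-3\right) \left(-1\right) - 2\right)^{2} \left(-36\right) 4 \cdot 1 = \left(-72 - 2\right)^{2} \left(-36\right) 4 = \left(-74\right)^{2} \left(-36\right) 4 = 5476 \left(-36\right) 4 = \left(-197136\right) 4 = -788544$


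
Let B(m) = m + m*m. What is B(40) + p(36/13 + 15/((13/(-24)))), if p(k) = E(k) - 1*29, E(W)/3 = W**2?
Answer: 587187/169 ≈ 3474.5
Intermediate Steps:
B(m) = m + m**2
E(W) = 3*W**2
p(k) = -29 + 3*k**2 (p(k) = 3*k**2 - 1*29 = 3*k**2 - 29 = -29 + 3*k**2)
B(40) + p(36/13 + 15/((13/(-24)))) = 40*(1 + 40) + (-29 + 3*(36/13 + 15/((13/(-24))))**2) = 40*41 + (-29 + 3*(36*(1/13) + 15/((13*(-1/24))))**2) = 1640 + (-29 + 3*(36/13 + 15/(-13/24))**2) = 1640 + (-29 + 3*(36/13 + 15*(-24/13))**2) = 1640 + (-29 + 3*(36/13 - 360/13)**2) = 1640 + (-29 + 3*(-324/13)**2) = 1640 + (-29 + 3*(104976/169)) = 1640 + (-29 + 314928/169) = 1640 + 310027/169 = 587187/169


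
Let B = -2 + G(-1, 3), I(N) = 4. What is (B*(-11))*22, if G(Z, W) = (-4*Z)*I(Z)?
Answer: -3388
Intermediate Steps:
G(Z, W) = -16*Z (G(Z, W) = -4*Z*4 = -16*Z)
B = 14 (B = -2 - 16*(-1) = -2 + 16 = 14)
(B*(-11))*22 = (14*(-11))*22 = -154*22 = -3388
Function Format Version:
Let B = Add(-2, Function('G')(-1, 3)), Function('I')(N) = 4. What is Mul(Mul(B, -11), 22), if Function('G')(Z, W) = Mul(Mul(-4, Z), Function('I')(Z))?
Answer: -3388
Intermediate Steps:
Function('G')(Z, W) = Mul(-16, Z) (Function('G')(Z, W) = Mul(Mul(-4, Z), 4) = Mul(-16, Z))
B = 14 (B = Add(-2, Mul(-16, -1)) = Add(-2, 16) = 14)
Mul(Mul(B, -11), 22) = Mul(Mul(14, -11), 22) = Mul(-154, 22) = -3388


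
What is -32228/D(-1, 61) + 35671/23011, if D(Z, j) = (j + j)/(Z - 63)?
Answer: 23733328187/1403671 ≈ 16908.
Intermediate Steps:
D(Z, j) = 2*j/(-63 + Z) (D(Z, j) = (2*j)/(-63 + Z) = 2*j/(-63 + Z))
-32228/D(-1, 61) + 35671/23011 = -32228/(2*61/(-63 - 1)) + 35671/23011 = -32228/(2*61/(-64)) + 35671*(1/23011) = -32228/(2*61*(-1/64)) + 35671/23011 = -32228/(-61/32) + 35671/23011 = -32228*(-32/61) + 35671/23011 = 1031296/61 + 35671/23011 = 23733328187/1403671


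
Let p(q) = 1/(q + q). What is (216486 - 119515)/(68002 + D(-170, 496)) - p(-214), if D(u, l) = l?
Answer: 20786043/14658572 ≈ 1.4180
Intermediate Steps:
p(q) = 1/(2*q)
(216486 - 119515)/(68002 + D(-170, 496)) - p(-214) = (216486 - 119515)/(68002 + 496) - 1/(2*(-214)) = 96971/68498 - (-1)/(2*214) = 96971*(1/68498) - 1*(-1/428) = 96971/68498 + 1/428 = 20786043/14658572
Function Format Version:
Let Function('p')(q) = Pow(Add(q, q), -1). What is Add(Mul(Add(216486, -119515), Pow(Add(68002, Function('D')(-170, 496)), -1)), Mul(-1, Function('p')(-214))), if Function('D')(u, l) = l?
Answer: Rational(20786043, 14658572) ≈ 1.4180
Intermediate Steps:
Function('p')(q) = Mul(Rational(1, 2), Pow(q, -1)) (Function('p')(q) = Pow(Mul(2, q), -1) = Mul(Rational(1, 2), Pow(q, -1)))
Add(Mul(Add(216486, -119515), Pow(Add(68002, Function('D')(-170, 496)), -1)), Mul(-1, Function('p')(-214))) = Add(Mul(Add(216486, -119515), Pow(Add(68002, 496), -1)), Mul(-1, Mul(Rational(1, 2), Pow(-214, -1)))) = Add(Mul(96971, Pow(68498, -1)), Mul(-1, Mul(Rational(1, 2), Rational(-1, 214)))) = Add(Mul(96971, Rational(1, 68498)), Mul(-1, Rational(-1, 428))) = Add(Rational(96971, 68498), Rational(1, 428)) = Rational(20786043, 14658572)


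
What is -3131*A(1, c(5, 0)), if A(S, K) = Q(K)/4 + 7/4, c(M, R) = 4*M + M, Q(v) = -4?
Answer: -9393/4 ≈ -2348.3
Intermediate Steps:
c(M, R) = 5*M
A(S, K) = ¾ (A(S, K) = -4/4 + 7/4 = -4*¼ + 7*(¼) = -1 + 7/4 = ¾)
-3131*A(1, c(5, 0)) = -3131*¾ = -9393/4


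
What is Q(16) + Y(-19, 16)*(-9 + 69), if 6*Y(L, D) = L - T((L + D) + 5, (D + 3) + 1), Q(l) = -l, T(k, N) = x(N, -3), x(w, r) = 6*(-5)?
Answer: 94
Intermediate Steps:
x(w, r) = -30
T(k, N) = -30
Y(L, D) = 5 + L/6 (Y(L, D) = (L - 1*(-30))/6 = (L + 30)/6 = (30 + L)/6 = 5 + L/6)
Q(16) + Y(-19, 16)*(-9 + 69) = -1*16 + (5 + (1/6)*(-19))*(-9 + 69) = -16 + (5 - 19/6)*60 = -16 + (11/6)*60 = -16 + 110 = 94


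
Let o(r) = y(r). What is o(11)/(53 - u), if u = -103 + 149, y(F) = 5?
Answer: 5/7 ≈ 0.71429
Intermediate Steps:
o(r) = 5
u = 46
o(11)/(53 - u) = 5/(53 - 1*46) = 5/(53 - 46) = 5/7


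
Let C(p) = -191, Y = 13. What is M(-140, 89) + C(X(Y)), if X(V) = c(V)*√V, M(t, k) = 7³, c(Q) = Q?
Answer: 152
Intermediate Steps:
M(t, k) = 343
X(V) = V^(3/2) (X(V) = V*√V = V^(3/2))
M(-140, 89) + C(X(Y)) = 343 - 191 = 152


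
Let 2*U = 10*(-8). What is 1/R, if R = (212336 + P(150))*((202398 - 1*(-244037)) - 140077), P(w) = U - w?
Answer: 1/64992624268 ≈ 1.5386e-11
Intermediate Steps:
U = -40 (U = (10*(-8))/2 = (½)*(-80) = -40)
P(w) = -40 - w
R = 64992624268 (R = (212336 + (-40 - 1*150))*((202398 - 1*(-244037)) - 140077) = (212336 + (-40 - 150))*((202398 + 244037) - 140077) = (212336 - 190)*(446435 - 140077) = 212146*306358 = 64992624268)
1/R = 1/64992624268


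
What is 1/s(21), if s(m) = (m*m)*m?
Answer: 1/9261 ≈ 0.00010798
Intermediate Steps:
s(m) = m³ (s(m) = m²*m = m³)
1/s(21) = 1/(21³) = 1/9261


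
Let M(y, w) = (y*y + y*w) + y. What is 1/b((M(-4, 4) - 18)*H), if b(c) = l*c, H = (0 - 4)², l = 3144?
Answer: -1/1106688 ≈ -9.0360e-7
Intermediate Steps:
M(y, w) = y + y² + w*y (M(y, w) = (y² + w*y) + y = y + y² + w*y)
H = 16 (H = (-4)² = 16)
b(c) = 3144*c
1/b((M(-4, 4) - 18)*H) = 1/(3144*((-4*(1 + 4 - 4) - 18)*16)) = 1/(3144*((-4*1 - 18)*16)) = 1/(3144*((-4 - 18)*16)) = 1/(3144*(-22*16)) = 1/(3144*(-352)) = 1/(-1106688) = -1/1106688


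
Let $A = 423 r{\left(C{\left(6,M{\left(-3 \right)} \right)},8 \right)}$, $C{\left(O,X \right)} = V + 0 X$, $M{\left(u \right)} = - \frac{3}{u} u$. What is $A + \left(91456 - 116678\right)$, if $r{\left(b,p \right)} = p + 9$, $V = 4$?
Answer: $-18031$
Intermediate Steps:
$M{\left(u \right)} = -3$
$C{\left(O,X \right)} = 4$ ($C{\left(O,X \right)} = 4 + 0 X = 4 + 0 = 4$)
$r{\left(b,p \right)} = 9 + p$
$A = 7191$ ($A = 423 \left(9 + 8\right) = 423 \cdot 17 = 7191$)
$A + \left(91456 - 116678\right) = 7191 + \left(91456 - 116678\right) = 7191 - 25222 = -18031$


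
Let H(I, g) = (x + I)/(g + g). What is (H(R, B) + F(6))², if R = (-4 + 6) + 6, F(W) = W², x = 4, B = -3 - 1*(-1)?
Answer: 1089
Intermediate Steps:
B = -2 (B = -3 + 1 = -2)
R = 8 (R = 2 + 6 = 8)
H(I, g) = (4 + I)/(2*g) (H(I, g) = (4 + I)/(g + g) = (4 + I)/((2*g)) = (4 + I)*(1/(2*g)) = (4 + I)/(2*g))
(H(R, B) + F(6))² = ((½)*(4 + 8)/(-2) + 6²)² = ((½)*(-½)*12 + 36)² = (-3 + 36)² = 33² = 1089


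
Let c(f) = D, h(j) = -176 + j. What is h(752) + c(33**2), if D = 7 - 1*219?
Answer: 364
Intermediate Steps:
D = -212 (D = 7 - 219 = -212)
c(f) = -212
h(752) + c(33**2) = (-176 + 752) - 212 = 576 - 212 = 364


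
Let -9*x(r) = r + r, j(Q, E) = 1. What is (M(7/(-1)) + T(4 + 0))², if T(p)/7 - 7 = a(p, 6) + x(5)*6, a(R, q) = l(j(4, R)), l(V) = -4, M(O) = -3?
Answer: 7396/9 ≈ 821.78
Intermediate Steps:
x(r) = -2*r/9 (x(r) = -(r + r)/9 = -2*r/9)
a(R, q) = -4
T(p) = -77/3 (T(p) = 49 + 7*(-4 - 2/9*5*6) = 49 + 7*(-4 - 10/9*6) = 49 + 7*(-4 - 20/3) = 49 + 7*(-32/3) = 49 - 224/3 = -77/3)
(M(7/(-1)) + T(4 + 0))² = (-3 - 77/3)² = (-86/3)² = 7396/9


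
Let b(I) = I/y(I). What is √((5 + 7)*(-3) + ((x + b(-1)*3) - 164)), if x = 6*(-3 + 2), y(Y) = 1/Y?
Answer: I*√203 ≈ 14.248*I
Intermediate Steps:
b(I) = I² (b(I) = I/(1/I) = I*I = I²)
x = -6 (x = 6*(-1) = -6)
√((5 + 7)*(-3) + ((x + b(-1)*3) - 164)) = √((5 + 7)*(-3) + ((-6 + (-1)²*3) - 164)) = √(12*(-3) + ((-6 + 1*3) - 164)) = √(-36 + ((-6 + 3) - 164)) = √(-36 + (-3 - 164)) = √(-36 - 167) = √(-203) = I*√203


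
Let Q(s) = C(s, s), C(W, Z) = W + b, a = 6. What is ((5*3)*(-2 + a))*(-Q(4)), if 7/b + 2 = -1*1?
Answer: -100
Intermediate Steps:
b = -7/3 (b = 7/(-2 - 1*1) = 7/(-2 - 1) = 7/(-3) = 7*(-⅓) = -7/3 ≈ -2.3333)
C(W, Z) = -7/3 + W (C(W, Z) = W - 7/3 = -7/3 + W)
Q(s) = -7/3 + s
((5*3)*(-2 + a))*(-Q(4)) = ((5*3)*(-2 + 6))*(-(-7/3 + 4)) = (15*4)*(-1*5/3) = 60*(-5/3) = -100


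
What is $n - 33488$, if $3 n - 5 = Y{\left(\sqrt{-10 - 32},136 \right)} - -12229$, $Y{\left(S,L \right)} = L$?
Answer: $- \frac{88094}{3} \approx -29365.0$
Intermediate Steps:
$n = \frac{12370}{3}$ ($n = \frac{5}{3} + \frac{136 - -12229}{3} = \frac{5}{3} + \frac{136 + 12229}{3} = \frac{5}{3} + \frac{1}{3} \cdot 12365 = \frac{5}{3} + \frac{12365}{3} = \frac{12370}{3} \approx 4123.3$)
$n - 33488 = \frac{12370}{3} - 33488 = - \frac{88094}{3}$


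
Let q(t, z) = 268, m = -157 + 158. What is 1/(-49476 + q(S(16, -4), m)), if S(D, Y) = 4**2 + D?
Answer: -1/49208 ≈ -2.0322e-5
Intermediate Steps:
m = 1
S(D, Y) = 16 + D
1/(-49476 + q(S(16, -4), m)) = 1/(-49476 + 268) = 1/(-49208) = -1/49208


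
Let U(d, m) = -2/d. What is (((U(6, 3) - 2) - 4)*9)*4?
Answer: -228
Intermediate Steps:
(((U(6, 3) - 2) - 4)*9)*4 = (((-2/6 - 2) - 4)*9)*4 = (((-2*⅙ - 2) - 4)*9)*4 = (((-⅓ - 2) - 4)*9)*4 = ((-7/3 - 4)*9)*4 = -19/3*9*4 = -57*4 = -228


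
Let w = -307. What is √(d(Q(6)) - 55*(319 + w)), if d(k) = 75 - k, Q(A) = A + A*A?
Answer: I*√627 ≈ 25.04*I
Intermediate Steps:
Q(A) = A + A²
√(d(Q(6)) - 55*(319 + w)) = √((75 - 6*(1 + 6)) - 55*(319 - 307)) = √((75 - 6*7) - 55*12) = √((75 - 1*42) - 660) = √((75 - 42) - 660) = √(33 - 660) = √(-627) = I*√627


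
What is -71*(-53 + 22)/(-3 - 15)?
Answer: -2201/18 ≈ -122.28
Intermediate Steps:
-71*(-53 + 22)/(-3 - 15) = -(-2201)/(-18) = -(-2201)*(-1)/18 = -71*31/18 = -2201/18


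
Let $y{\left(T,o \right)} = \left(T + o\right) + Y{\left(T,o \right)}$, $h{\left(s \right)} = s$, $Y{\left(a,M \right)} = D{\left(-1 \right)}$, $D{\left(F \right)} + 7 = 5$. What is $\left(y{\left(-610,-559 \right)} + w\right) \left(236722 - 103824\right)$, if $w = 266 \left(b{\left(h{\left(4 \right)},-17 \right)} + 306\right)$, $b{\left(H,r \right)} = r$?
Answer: $10060777294$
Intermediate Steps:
$D{\left(F \right)} = -2$ ($D{\left(F \right)} = -7 + 5 = -2$)
$Y{\left(a,M \right)} = -2$
$y{\left(T,o \right)} = -2 + T + o$ ($y{\left(T,o \right)} = \left(T + o\right) - 2 = -2 + T + o$)
$w = 76874$ ($w = 266 \left(-17 + 306\right) = 266 \cdot 289 = 76874$)
$\left(y{\left(-610,-559 \right)} + w\right) \left(236722 - 103824\right) = \left(\left(-2 - 610 - 559\right) + 76874\right) \left(236722 - 103824\right) = \left(-1171 + 76874\right) 132898 = 75703 \cdot 132898 = 10060777294$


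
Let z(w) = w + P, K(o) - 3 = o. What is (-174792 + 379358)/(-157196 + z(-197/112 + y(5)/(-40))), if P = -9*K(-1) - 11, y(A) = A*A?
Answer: -790048/607223 ≈ -1.3011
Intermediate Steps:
y(A) = A²
K(o) = 3 + o
P = -29 (P = -9*(3 - 1) - 11 = -9*2 - 11 = -18 - 11 = -29)
z(w) = -29 + w (z(w) = w - 29 = -29 + w)
(-174792 + 379358)/(-157196 + z(-197/112 + y(5)/(-40))) = (-174792 + 379358)/(-157196 + (-29 + (-197/112 + 5²/(-40)))) = 204566/(-157196 + (-29 + (-197*1/112 + 25*(-1/40)))) = 204566/(-157196 + (-29 + (-197/112 - 5/8))) = 204566/(-157196 + (-29 - 267/112)) = 204566/(-157196 - 3515/112) = 204566/(-17609467/112) = 204566*(-112/17609467) = -790048/607223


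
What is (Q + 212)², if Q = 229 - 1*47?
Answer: 155236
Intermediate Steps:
Q = 182 (Q = 229 - 47 = 182)
(Q + 212)² = (182 + 212)² = 394² = 155236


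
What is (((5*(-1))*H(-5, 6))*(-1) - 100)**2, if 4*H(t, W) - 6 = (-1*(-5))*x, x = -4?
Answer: 55225/4 ≈ 13806.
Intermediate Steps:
H(t, W) = -7/2 (H(t, W) = 3/2 + (-1*(-5)*(-4))/4 = 3/2 + (5*(-4))/4 = 3/2 + (1/4)*(-20) = 3/2 - 5 = -7/2)
(((5*(-1))*H(-5, 6))*(-1) - 100)**2 = (((5*(-1))*(-7/2))*(-1) - 100)**2 = (-5*(-7/2)*(-1) - 100)**2 = ((35/2)*(-1) - 100)**2 = (-35/2 - 100)**2 = (-235/2)**2 = 55225/4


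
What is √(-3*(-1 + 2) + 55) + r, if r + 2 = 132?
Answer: 130 + 2*√13 ≈ 137.21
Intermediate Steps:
r = 130 (r = -2 + 132 = 130)
√(-3*(-1 + 2) + 55) + r = √(-3*(-1 + 2) + 55) + 130 = √(-3*1 + 55) + 130 = √(-3 + 55) + 130 = √52 + 130 = 2*√13 + 130 = 130 + 2*√13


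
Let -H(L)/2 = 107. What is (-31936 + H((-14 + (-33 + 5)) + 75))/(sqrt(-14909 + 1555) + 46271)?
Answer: -297522530/428203759 + 6430*I*sqrt(13354)/428203759 ≈ -0.69482 + 0.0017353*I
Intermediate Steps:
H(L) = -214 (H(L) = -2*107 = -214)
(-31936 + H((-14 + (-33 + 5)) + 75))/(sqrt(-14909 + 1555) + 46271) = (-31936 - 214)/(sqrt(-14909 + 1555) + 46271) = -32150/(sqrt(-13354) + 46271) = -32150/(I*sqrt(13354) + 46271) = -32150/(46271 + I*sqrt(13354))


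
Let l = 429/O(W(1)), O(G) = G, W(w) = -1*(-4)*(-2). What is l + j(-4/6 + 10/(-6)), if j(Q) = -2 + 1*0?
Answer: -445/8 ≈ -55.625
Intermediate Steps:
W(w) = -8 (W(w) = 4*(-2) = -8)
j(Q) = -2 (j(Q) = -2 + 0 = -2)
l = -429/8 (l = 429/(-8) = 429*(-⅛) = -429/8 ≈ -53.625)
l + j(-4/6 + 10/(-6)) = -429/8 - 2 = -445/8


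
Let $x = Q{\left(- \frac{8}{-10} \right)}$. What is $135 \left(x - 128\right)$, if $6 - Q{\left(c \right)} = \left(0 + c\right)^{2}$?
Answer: $- \frac{82782}{5} \approx -16556.0$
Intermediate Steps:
$Q{\left(c \right)} = 6 - c^{2}$ ($Q{\left(c \right)} = 6 - \left(0 + c\right)^{2} = 6 - c^{2}$)
$x = \frac{134}{25}$ ($x = 6 - \left(- \frac{8}{-10}\right)^{2} = 6 - \left(\left(-8\right) \left(- \frac{1}{10}\right)\right)^{2} = 6 - \left(\frac{4}{5}\right)^{2} = 6 - \frac{16}{25} = \frac{134}{25} \approx 5.36$)
$135 \left(x - 128\right) = 135 \left(\frac{134}{25} - 128\right) = 135 \left(- \frac{3066}{25}\right) = - \frac{82782}{5}$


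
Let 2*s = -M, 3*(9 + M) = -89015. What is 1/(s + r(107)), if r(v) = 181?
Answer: 3/45064 ≈ 6.6572e-5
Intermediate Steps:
M = -89042/3 (M = -9 + (⅓)*(-89015) = -9 - 89015/3 = -89042/3 ≈ -29681.)
s = 44521/3 (s = (-1*(-89042/3))/2 = (½)*(89042/3) = 44521/3 ≈ 14840.)
1/(s + r(107)) = 1/(44521/3 + 181) = 1/(45064/3) = 3/45064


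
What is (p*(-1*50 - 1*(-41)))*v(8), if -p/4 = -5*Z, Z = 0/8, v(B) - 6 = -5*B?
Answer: 0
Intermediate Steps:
v(B) = 6 - 5*B
Z = 0 (Z = 0*(1/8) = 0)
p = 0 (p = -(-20)*0 = -4*0 = 0)
(p*(-1*50 - 1*(-41)))*v(8) = (0*(-1*50 - 1*(-41)))*(6 - 5*8) = (0*(-50 + 41))*(6 - 40) = (0*(-9))*(-34) = 0*(-34) = 0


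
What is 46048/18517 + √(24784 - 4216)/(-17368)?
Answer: 46048/18517 - √5142/8684 ≈ 2.4785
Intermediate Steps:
46048/18517 + √(24784 - 4216)/(-17368) = 46048*(1/18517) + √20568*(-1/17368) = 46048/18517 + (2*√5142)*(-1/17368) = 46048/18517 - √5142/8684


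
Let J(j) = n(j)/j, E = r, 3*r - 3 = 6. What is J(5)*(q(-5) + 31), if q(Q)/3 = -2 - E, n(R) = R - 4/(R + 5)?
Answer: 368/25 ≈ 14.720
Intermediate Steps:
r = 3 (r = 1 + (⅓)*6 = 1 + 2 = 3)
n(R) = R - 4/(5 + R)
E = 3
J(j) = (-4 + j² + 5*j)/(j*(5 + j)) (J(j) = ((-4 + j² + 5*j)/(5 + j))/j = (-4 + j² + 5*j)/(j*(5 + j)))
q(Q) = -15 (q(Q) = 3*(-2 - 1*3) = 3*(-2 - 3) = 3*(-5) = -15)
J(5)*(q(-5) + 31) = ((-4 + 5² + 5*5)/(5*(5 + 5)))*(-15 + 31) = ((⅕)*(-4 + 25 + 25)/10)*16 = ((⅕)*(⅒)*46)*16 = (23/25)*16 = 368/25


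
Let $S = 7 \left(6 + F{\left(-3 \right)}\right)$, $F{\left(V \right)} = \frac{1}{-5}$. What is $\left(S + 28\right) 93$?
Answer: $\frac{31899}{5} \approx 6379.8$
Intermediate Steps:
$F{\left(V \right)} = - \frac{1}{5}$
$S = \frac{203}{5}$ ($S = 7 \left(6 - \frac{1}{5}\right) = 7 \cdot \frac{29}{5} = \frac{203}{5} \approx 40.6$)
$\left(S + 28\right) 93 = \left(\frac{203}{5} + 28\right) 93 = \frac{343}{5} \cdot 93 = \frac{31899}{5}$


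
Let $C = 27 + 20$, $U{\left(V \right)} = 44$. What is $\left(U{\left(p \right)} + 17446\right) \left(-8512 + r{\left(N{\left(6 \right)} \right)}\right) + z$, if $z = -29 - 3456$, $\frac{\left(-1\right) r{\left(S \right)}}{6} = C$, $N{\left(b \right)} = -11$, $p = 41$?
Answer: $-153810545$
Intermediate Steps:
$C = 47$
$r{\left(S \right)} = -282$ ($r{\left(S \right)} = \left(-6\right) 47 = -282$)
$z = -3485$ ($z = -29 - 3456 = -3485$)
$\left(U{\left(p \right)} + 17446\right) \left(-8512 + r{\left(N{\left(6 \right)} \right)}\right) + z = \left(44 + 17446\right) \left(-8512 - 282\right) - 3485 = 17490 \left(-8794\right) - 3485 = -153807060 - 3485 = -153810545$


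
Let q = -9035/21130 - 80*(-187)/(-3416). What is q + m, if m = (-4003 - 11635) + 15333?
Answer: -559047319/1804502 ≈ -309.81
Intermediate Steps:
m = -305 (m = -15638 + 15333 = -305)
q = -8674209/1804502 (q = -9035*1/21130 + 14960*(-1/3416) = -1807/4226 - 1870/427 = -8674209/1804502 ≈ -4.8070)
q + m = -8674209/1804502 - 305 = -559047319/1804502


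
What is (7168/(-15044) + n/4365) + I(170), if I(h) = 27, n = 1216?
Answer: 440003951/16416765 ≈ 26.802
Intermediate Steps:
(7168/(-15044) + n/4365) + I(170) = (7168/(-15044) + 1216/4365) + 27 = (7168*(-1/15044) + 1216*(1/4365)) + 27 = (-1792/3761 + 1216/4365) + 27 = -3248704/16416765 + 27 = 440003951/16416765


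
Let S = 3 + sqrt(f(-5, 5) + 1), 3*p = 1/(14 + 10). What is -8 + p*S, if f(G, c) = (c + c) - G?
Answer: -569/72 ≈ -7.9028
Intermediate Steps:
f(G, c) = -G + 2*c (f(G, c) = 2*c - G = -G + 2*c)
p = 1/72 (p = 1/(3*(14 + 10)) = (1/3)/24 = (1/3)*(1/24) = 1/72 ≈ 0.013889)
S = 7 (S = 3 + sqrt((-1*(-5) + 2*5) + 1) = 3 + sqrt((5 + 10) + 1) = 3 + sqrt(15 + 1) = 3 + sqrt(16) = 3 + 4 = 7)
-8 + p*S = -8 + (1/72)*7 = -8 + 7/72 = -569/72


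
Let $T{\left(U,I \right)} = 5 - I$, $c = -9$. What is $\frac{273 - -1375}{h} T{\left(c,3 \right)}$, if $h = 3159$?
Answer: $\frac{3296}{3159} \approx 1.0434$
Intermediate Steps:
$\frac{273 - -1375}{h} T{\left(c,3 \right)} = \frac{273 - -1375}{3159} \left(5 - 3\right) = \left(273 + 1375\right) \frac{1}{3159} \left(5 - 3\right) = 1648 \cdot \frac{1}{3159} \cdot 2 = \frac{1648}{3159} \cdot 2 = \frac{3296}{3159}$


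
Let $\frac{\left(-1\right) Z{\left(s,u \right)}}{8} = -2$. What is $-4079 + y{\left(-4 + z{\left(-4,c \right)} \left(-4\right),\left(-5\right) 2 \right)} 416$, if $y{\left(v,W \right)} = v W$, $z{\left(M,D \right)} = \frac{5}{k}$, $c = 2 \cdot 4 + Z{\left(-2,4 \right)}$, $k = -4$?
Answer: $-8239$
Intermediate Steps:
$Z{\left(s,u \right)} = 16$ ($Z{\left(s,u \right)} = \left(-8\right) \left(-2\right) = 16$)
$c = 24$ ($c = 2 \cdot 4 + 16 = 8 + 16 = 24$)
$z{\left(M,D \right)} = - \frac{5}{4}$ ($z{\left(M,D \right)} = \frac{5}{-4} = 5 \left(- \frac{1}{4}\right) = - \frac{5}{4}$)
$y{\left(v,W \right)} = W v$
$-4079 + y{\left(-4 + z{\left(-4,c \right)} \left(-4\right),\left(-5\right) 2 \right)} 416 = -4079 + \left(-5\right) 2 \left(-4 - -5\right) 416 = -4079 + - 10 \left(-4 + 5\right) 416 = -4079 + \left(-10\right) 1 \cdot 416 = -4079 - 4160 = -8239$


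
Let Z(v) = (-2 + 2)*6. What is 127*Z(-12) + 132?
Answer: 132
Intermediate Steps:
Z(v) = 0 (Z(v) = 0*6 = 0)
127*Z(-12) + 132 = 127*0 + 132 = 0 + 132 = 132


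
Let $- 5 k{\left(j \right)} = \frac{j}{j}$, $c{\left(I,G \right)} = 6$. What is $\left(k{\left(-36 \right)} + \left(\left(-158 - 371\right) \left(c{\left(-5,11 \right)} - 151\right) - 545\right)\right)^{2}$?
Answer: $\frac{145007878401}{25} \approx 5.8003 \cdot 10^{9}$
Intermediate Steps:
$k{\left(j \right)} = - \frac{1}{5}$ ($k{\left(j \right)} = - \frac{j \frac{1}{j}}{5} = \left(- \frac{1}{5}\right) 1 = - \frac{1}{5}$)
$\left(k{\left(-36 \right)} + \left(\left(-158 - 371\right) \left(c{\left(-5,11 \right)} - 151\right) - 545\right)\right)^{2} = \left(- \frac{1}{5} - \left(545 - \left(-158 - 371\right) \left(6 - 151\right)\right)\right)^{2} = \left(- \frac{1}{5} - \left(545 + 529 \left(6 - 151\right)\right)\right)^{2} = \left(- \frac{1}{5} - -76160\right)^{2} = \left(- \frac{1}{5} + \left(76705 - 545\right)\right)^{2} = \left(- \frac{1}{5} + 76160\right)^{2} = \left(\frac{380799}{5}\right)^{2} = \frac{145007878401}{25}$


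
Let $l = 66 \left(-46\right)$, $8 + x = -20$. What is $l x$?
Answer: $85008$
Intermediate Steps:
$x = -28$ ($x = -8 - 20 = -28$)
$l = -3036$
$l x = \left(-3036\right) \left(-28\right) = 85008$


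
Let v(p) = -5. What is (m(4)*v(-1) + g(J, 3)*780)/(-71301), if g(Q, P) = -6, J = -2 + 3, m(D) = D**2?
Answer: 4760/71301 ≈ 0.066759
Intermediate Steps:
J = 1
(m(4)*v(-1) + g(J, 3)*780)/(-71301) = (4**2*(-5) - 6*780)/(-71301) = (16*(-5) - 4680)*(-1/71301) = (-80 - 4680)*(-1/71301) = -4760*(-1/71301) = 4760/71301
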